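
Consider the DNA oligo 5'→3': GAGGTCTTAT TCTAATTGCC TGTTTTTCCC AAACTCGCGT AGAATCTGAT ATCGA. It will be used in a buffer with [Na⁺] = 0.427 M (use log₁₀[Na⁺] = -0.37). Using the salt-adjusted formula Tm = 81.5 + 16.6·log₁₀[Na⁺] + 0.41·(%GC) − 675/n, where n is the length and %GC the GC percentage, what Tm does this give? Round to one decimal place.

Length n = 55. G=10, T=20, C=12, A=13
G+C = 22, so %GC = 22/55 × 100 = 40%
Salt term: 16.6 × (-0.37) = -6.142
GC term: 0.41 × 40 = 16.4; length term: −675/55 = −12.273
Tm = 81.5 + (-6.142) + 16.4 − 12.273 = 79.485 → 79.5°C

79.5°C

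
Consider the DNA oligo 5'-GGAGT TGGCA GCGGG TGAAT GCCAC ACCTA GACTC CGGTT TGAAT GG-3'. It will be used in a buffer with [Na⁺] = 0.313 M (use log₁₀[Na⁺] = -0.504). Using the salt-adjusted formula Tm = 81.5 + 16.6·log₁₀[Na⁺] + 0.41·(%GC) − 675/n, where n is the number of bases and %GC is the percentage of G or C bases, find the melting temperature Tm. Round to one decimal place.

82.3°C

Length n = 47. Counting bases: A=10, T=10, G=17, C=10
G+C = 27, so %GC = 27/47 × 100 = 57.447%
Salt term: 16.6 × (-0.504) = -8.366
GC term: 0.41 × 57.447 = 23.553; length term: −675/47 = −14.362
Tm = 81.5 + (-8.366) + 23.553 − 14.362 = 82.325 → 82.3°C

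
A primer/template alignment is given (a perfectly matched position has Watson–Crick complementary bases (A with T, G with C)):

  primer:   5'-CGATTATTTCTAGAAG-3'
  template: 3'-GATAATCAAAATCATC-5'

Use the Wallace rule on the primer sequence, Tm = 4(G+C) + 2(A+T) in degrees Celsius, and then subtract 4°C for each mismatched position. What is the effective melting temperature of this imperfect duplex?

Primer base counts: A=5, T=6, G=3, C=2 → A+T=11, G+C=5
Perfect-match Tm = 2(11) + 4(5) = 22 + 20 = 42°C
Mismatches (positions where the bases are not complementary): 4 (at positions 2, 7, 10, 14)
Effective Tm = 42 − 4×4 = 42 − 16 = 26°C

26°C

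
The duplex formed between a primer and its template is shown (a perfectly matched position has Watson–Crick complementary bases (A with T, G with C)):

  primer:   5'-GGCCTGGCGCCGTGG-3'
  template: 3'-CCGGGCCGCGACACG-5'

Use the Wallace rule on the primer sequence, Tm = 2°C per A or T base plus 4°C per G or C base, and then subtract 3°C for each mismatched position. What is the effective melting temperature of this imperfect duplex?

Primer base counts: A=0, T=2, G=8, C=5 → A+T=2, G+C=13
Perfect-match Tm = 2(2) + 4(13) = 4 + 52 = 56°C
Mismatches (positions where the bases are not complementary): 3 (at positions 5, 11, 15)
Effective Tm = 56 − 3×3 = 56 − 9 = 47°C

47°C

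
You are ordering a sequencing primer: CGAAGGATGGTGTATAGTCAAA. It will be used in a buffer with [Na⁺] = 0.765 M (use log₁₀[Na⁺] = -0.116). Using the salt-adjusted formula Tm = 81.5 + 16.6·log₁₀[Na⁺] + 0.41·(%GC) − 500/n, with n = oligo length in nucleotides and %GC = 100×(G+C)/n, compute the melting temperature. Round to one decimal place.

73.6°C

Length n = 22. Counting bases: C=2, A=8, T=5, G=7
G+C = 9, so %GC = 9/22 × 100 = 40.909%
Salt term: 16.6 × (-0.116) = -1.926
GC term: 0.41 × 40.909 = 16.773; length term: −500/22 = −22.727
Tm = 81.5 + (-1.926) + 16.773 − 22.727 = 73.62 → 73.6°C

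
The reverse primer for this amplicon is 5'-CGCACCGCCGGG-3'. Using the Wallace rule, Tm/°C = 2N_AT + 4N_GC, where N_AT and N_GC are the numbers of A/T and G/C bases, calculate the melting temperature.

Base counts: A=1, T=0, G=5, C=6
So N_AT = 1 and N_GC = 11.
Tm = 4·11 + 2·1 = 44 + 2 = 46°C

46°C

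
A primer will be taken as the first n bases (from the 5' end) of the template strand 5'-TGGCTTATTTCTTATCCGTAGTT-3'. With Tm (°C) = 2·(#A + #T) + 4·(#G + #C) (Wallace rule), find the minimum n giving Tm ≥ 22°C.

First 7 bases: TGGCTTA → Tm = 20°C (< 22°C)
First 8 bases: TGGCTTAT → Tm = 22°C (≥ 22°C)
Since every base adds ≥2°C, Tm only increases with n, so the threshold is first crossed at n = 8.

n = 8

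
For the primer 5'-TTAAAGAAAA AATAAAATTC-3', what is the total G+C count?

2

Base counts: T=5, G=1, C=1, A=13
G+C = 1 + 1 = 2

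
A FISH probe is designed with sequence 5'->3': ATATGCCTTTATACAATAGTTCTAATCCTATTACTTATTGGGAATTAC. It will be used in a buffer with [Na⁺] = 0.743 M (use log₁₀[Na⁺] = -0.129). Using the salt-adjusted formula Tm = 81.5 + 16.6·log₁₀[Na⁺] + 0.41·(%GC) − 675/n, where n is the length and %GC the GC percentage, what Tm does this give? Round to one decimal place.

Length n = 48. Counting bases: G=5, A=15, T=20, C=8
G+C = 13, so %GC = 13/48 × 100 = 27.083%
Salt term: 16.6 × (-0.129) = -2.141
GC term: 0.41 × 27.083 = 11.104; length term: −675/48 = −14.062
Tm = 81.5 + (-2.141) + 11.104 − 14.062 = 76.401 → 76.4°C

76.4°C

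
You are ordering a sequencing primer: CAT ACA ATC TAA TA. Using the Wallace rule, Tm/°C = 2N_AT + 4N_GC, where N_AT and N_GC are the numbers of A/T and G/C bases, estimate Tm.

Scanning the sequence gives G=0, A=7, C=3, T=4.
So N_AT = 11 and N_GC = 3.
Tm = 2(11) + 4(3) = 22 + 12 = 34°C

34°C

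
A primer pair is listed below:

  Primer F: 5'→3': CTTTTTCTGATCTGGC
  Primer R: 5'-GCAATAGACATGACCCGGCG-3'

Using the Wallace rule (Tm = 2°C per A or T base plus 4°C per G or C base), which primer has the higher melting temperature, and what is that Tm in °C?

Primer F: A+T=9, G+C=7 → Tm = 2(9)+4(7) = 46°C
Primer R: A+T=8, G+C=12 → Tm = 2(8)+4(12) = 64°C
46°C vs 64°C → primer R is higher.

Primer R, 64°C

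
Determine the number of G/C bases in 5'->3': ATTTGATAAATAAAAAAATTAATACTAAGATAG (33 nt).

4

Base counts: A=19, C=1, T=10, G=3
G+C = 3 + 1 = 4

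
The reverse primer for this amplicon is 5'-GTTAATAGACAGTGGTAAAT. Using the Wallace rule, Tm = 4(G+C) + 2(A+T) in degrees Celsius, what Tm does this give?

52°C

Base counts: G=5, A=8, T=6, C=1
So N_AT = 14 and N_GC = 6.
Tm = 2(14) + 4(6) = 28 + 24 = 52°C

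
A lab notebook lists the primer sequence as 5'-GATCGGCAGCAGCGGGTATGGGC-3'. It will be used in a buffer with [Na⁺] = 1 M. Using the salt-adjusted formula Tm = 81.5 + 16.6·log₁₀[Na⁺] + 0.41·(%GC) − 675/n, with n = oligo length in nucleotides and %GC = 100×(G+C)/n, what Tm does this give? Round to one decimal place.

Length n = 23. Scanning the sequence gives C=5, G=11, A=4, T=3.
G+C = 16, so %GC = 16/23 × 100 = 69.565%
Salt term: 16.6 × (0) = 0
GC term: 0.41 × 69.565 = 28.522; length term: −675/23 = −29.348
Tm = 81.5 + (0) + 28.522 − 29.348 = 80.674 → 80.7°C

80.7°C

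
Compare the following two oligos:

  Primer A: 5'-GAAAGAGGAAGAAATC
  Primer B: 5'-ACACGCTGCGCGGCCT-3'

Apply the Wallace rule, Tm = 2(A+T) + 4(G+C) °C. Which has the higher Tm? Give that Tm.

Primer B, 56°C

Primer A: A+T=10, G+C=6 → Tm = 2(10)+4(6) = 44°C
Primer B: A+T=4, G+C=12 → Tm = 2(4)+4(12) = 56°C
44°C vs 56°C → primer B is higher.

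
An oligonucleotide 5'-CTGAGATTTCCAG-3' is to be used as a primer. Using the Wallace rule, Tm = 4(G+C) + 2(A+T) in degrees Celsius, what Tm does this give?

38°C

Counting bases: A=3, C=3, T=4, G=3
A+T = 7, G+C = 6
Tm = 2×7 + 4×6 = 38°C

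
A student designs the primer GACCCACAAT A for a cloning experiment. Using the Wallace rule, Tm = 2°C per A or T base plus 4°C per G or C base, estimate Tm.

32°C

T=1, C=4, G=1, A=5
So N_AT = 6 and N_GC = 5.
Tm = 2×6 + 4×5 = 32°C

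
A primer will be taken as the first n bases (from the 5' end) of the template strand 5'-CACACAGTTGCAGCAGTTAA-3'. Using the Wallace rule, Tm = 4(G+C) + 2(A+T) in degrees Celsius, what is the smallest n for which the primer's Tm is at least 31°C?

First 10 bases: CACACAGTTG → Tm = 30°C (< 31°C)
First 11 bases: CACACAGTTGC → Tm = 34°C (≥ 31°C)
Each additional base adds 2°C (A/T) or 4°C (G/C), so Tm is non-decreasing in n; n = 11 is the first length to reach 31°C.

n = 11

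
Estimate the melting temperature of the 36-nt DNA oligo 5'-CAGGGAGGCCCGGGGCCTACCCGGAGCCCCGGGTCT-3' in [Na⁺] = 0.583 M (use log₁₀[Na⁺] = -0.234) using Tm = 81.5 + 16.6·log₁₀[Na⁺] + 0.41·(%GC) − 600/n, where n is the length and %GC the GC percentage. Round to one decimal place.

Length n = 36. G=15, A=4, T=3, C=14
G+C = 29, so %GC = 29/36 × 100 = 80.556%
Salt term: 16.6 × (-0.234) = -3.884
GC term: 0.41 × 80.556 = 33.028; length term: −600/36 = −16.667
Tm = 81.5 + (-3.884) + 33.028 − 16.667 = 93.977 → 94.0°C

94.0°C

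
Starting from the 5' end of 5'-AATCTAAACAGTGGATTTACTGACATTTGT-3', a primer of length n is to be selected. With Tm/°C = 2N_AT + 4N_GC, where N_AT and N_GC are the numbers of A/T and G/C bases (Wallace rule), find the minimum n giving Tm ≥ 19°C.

First 8 bases: AATCTAAA → Tm = 18°C (< 19°C)
First 9 bases: AATCTAAAC → Tm = 22°C (≥ 19°C)
Since every base adds ≥2°C, Tm only increases with n, so the threshold is first crossed at n = 9.

n = 9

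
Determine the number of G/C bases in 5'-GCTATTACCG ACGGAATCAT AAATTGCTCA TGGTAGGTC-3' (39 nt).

17

Base counts: C=8, T=11, A=11, G=9
G+C = 9 + 8 = 17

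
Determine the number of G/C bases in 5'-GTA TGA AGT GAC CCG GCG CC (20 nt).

13

A=4, T=3, C=6, G=7
G+C = 7 + 6 = 13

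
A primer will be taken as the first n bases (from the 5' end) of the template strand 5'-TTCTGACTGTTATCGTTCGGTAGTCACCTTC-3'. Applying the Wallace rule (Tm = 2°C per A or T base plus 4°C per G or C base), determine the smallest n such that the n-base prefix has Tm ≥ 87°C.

n = 31

First 30 bases: TTCTGACTGTTATCGTTCGGTAGTCACCTT → Tm = 86°C (< 87°C)
First 31 bases: TTCTGACTGTTATCGTTCGGTAGTCACCTTC → Tm = 90°C (≥ 87°C)
Since every base adds ≥2°C, Tm only increases with n, so the threshold is first crossed at n = 31.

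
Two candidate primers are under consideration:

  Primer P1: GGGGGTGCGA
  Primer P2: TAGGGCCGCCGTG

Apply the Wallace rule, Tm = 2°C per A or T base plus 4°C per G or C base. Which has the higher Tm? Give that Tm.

Primer P1: A+T=2, G+C=8 → Tm = 2(2)+4(8) = 36°C
Primer P2: A+T=3, G+C=10 → Tm = 2(3)+4(10) = 46°C
36°C vs 46°C → primer P2 is higher.

Primer P2, 46°C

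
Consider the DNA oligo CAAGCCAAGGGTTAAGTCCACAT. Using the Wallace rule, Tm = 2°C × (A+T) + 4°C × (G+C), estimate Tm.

Counting bases: A=8, T=4, G=5, C=6
So N_AT = 12 and N_GC = 11.
Tm = 4·11 + 2·12 = 44 + 24 = 68°C

68°C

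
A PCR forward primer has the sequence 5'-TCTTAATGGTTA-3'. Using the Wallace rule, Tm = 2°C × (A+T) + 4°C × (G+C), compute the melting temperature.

Scanning the sequence gives T=6, G=2, A=3, C=1.
So N_AT = 9 and N_GC = 3.
Tm = 4·3 + 2·9 = 12 + 18 = 30°C

30°C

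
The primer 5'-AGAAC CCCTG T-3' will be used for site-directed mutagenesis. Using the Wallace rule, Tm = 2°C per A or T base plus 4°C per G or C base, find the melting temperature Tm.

Scanning the sequence gives A=3, G=2, T=2, C=4.
So N_AT = 5 and N_GC = 6.
Tm = 2(5) + 4(6) = 10 + 24 = 34°C

34°C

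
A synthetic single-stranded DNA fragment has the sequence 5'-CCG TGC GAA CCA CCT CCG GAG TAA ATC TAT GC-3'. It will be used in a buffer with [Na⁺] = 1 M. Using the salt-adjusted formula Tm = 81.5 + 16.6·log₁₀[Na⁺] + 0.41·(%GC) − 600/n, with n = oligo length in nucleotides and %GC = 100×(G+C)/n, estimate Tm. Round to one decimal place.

Length n = 32. Counting bases: A=8, T=6, C=11, G=7
G+C = 18, so %GC = 18/32 × 100 = 56.25%
Salt term: 16.6 × (0) = 0
GC term: 0.41 × 56.25 = 23.062; length term: −600/32 = −18.75
Tm = 81.5 + (0) + 23.062 − 18.75 = 85.812 → 85.8°C

85.8°C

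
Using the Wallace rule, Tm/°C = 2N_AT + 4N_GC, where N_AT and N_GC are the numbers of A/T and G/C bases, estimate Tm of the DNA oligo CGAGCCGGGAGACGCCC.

62°C

T=0, A=3, C=7, G=7
A+T = 3, G+C = 14
Tm = 2×3 + 4×14 = 62°C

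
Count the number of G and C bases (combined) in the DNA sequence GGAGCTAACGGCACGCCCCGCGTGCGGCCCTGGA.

26

Base counts: T=3, A=5, G=13, C=13
Total G or C: 13 + 13 = 26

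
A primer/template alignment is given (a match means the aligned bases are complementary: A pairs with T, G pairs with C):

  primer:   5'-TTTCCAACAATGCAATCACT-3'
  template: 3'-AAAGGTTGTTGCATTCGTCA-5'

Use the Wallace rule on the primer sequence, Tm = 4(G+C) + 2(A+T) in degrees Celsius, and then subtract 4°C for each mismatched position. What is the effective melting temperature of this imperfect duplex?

38°C

Primer base counts: A=7, T=6, G=1, C=6 → A+T=13, G+C=7
Perfect-match Tm = 2(13) + 4(7) = 26 + 28 = 54°C
Mismatches (positions where the bases are not complementary): 4 (at positions 11, 13, 16, 19)
Effective Tm = 54 − 4×4 = 54 − 16 = 38°C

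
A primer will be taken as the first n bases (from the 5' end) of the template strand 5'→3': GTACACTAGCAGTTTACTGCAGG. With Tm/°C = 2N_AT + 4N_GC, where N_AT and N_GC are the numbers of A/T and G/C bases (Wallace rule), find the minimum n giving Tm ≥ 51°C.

First 18 bases: GTACACTAGCAGTTTACT → Tm = 50°C (< 51°C)
First 19 bases: GTACACTAGCAGTTTACTG → Tm = 54°C (≥ 51°C)
Each additional base adds 2°C (A/T) or 4°C (G/C), so Tm is non-decreasing in n; n = 19 is the first length to reach 51°C.

n = 19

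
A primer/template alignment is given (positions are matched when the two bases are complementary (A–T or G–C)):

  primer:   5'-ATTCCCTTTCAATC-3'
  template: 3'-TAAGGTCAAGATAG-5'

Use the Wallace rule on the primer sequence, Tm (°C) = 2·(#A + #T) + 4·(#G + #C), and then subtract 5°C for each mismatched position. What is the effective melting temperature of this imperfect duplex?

Primer base counts: A=3, T=6, G=0, C=5 → A+T=9, G+C=5
Perfect-match Tm = 2(9) + 4(5) = 18 + 20 = 38°C
Mismatches (positions where the bases are not complementary): 3 (at positions 6, 7, 11)
Effective Tm = 38 − 3×5 = 38 − 15 = 23°C

23°C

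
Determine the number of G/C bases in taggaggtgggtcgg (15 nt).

10

Base counts: C=1, G=9, A=2, T=3
G+C = 9 + 1 = 10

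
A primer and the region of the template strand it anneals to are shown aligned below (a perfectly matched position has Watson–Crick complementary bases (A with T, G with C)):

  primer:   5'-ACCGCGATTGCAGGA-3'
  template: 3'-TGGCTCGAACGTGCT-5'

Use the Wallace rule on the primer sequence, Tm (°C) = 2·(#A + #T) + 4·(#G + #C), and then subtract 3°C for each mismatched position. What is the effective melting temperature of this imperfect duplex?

Primer base counts: A=4, T=2, G=5, C=4 → A+T=6, G+C=9
Perfect-match Tm = 2(6) + 4(9) = 12 + 36 = 48°C
Mismatches (positions where the bases are not complementary): 3 (at positions 5, 7, 13)
Effective Tm = 48 − 3×3 = 48 − 9 = 39°C

39°C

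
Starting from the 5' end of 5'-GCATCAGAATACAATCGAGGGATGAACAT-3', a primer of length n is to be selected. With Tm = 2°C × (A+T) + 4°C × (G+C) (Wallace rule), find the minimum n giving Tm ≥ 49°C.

n = 18

First 17 bases: GCATCAGAATACAATCG → Tm = 48°C (< 49°C)
First 18 bases: GCATCAGAATACAATCGA → Tm = 50°C (≥ 49°C)
Since every base adds ≥2°C, Tm only increases with n, so the threshold is first crossed at n = 18.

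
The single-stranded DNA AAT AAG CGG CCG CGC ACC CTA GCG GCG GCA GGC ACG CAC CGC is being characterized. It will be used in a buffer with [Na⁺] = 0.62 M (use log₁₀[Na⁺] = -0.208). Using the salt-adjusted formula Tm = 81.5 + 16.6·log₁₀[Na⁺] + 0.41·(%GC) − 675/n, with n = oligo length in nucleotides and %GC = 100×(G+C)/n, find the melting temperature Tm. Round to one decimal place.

Length n = 42. C=17, T=2, A=9, G=14
G+C = 31, so %GC = 31/42 × 100 = 73.81%
Salt term: 16.6 × (-0.208) = -3.453
GC term: 0.41 × 73.81 = 30.262; length term: −675/42 = −16.071
Tm = 81.5 + (-3.453) + 30.262 − 16.071 = 92.238 → 92.2°C

92.2°C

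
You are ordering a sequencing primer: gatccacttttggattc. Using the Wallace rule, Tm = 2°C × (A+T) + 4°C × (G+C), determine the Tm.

Base counts: C=4, A=3, G=3, T=7
So N_AT = 10 and N_GC = 7.
Tm = 2×10 + 4×7 = 48°C

48°C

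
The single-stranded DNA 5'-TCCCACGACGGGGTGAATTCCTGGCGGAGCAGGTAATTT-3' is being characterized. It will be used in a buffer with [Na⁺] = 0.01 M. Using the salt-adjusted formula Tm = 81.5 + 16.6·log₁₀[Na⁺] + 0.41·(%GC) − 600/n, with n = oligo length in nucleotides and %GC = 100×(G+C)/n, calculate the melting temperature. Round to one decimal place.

56.0°C

Length n = 39. Scanning the sequence gives G=13, T=9, C=9, A=8.
G+C = 22, so %GC = 22/39 × 100 = 56.41%
Salt term: 16.6 × (-2) = -33.2
GC term: 0.41 × 56.41 = 23.128; length term: −600/39 = −15.385
Tm = 81.5 + (-33.2) + 23.128 − 15.385 = 56.043 → 56.0°C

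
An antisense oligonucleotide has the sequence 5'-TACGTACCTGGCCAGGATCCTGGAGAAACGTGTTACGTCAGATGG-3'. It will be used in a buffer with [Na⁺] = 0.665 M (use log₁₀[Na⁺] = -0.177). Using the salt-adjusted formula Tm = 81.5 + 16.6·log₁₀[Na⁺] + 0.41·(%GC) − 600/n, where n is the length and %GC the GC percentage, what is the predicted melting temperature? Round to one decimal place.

Length n = 45. Counting bases: T=10, G=14, A=11, C=10
G+C = 24, so %GC = 24/45 × 100 = 53.333%
Salt term: 16.6 × (-0.177) = -2.938
GC term: 0.41 × 53.333 = 21.867; length term: −600/45 = −13.333
Tm = 81.5 + (-2.938) + 21.867 − 13.333 = 87.096 → 87.1°C

87.1°C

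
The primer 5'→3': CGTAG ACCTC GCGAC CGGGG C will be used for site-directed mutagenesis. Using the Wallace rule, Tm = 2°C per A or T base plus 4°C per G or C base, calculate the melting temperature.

Counting bases: C=8, T=2, A=3, G=8
A+T = 5, G+C = 16
Tm = 4·16 + 2·5 = 64 + 10 = 74°C

74°C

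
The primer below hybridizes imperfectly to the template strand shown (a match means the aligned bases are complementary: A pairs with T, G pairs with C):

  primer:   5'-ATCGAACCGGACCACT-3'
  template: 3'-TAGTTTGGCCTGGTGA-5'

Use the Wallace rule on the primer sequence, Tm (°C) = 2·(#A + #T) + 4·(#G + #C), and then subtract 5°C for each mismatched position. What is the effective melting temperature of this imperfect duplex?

Primer base counts: A=5, T=2, G=3, C=6 → A+T=7, G+C=9
Perfect-match Tm = 2(7) + 4(9) = 14 + 36 = 50°C
Mismatches (positions where the bases are not complementary): 1 (at position 4)
Effective Tm = 50 − 1×5 = 50 − 5 = 45°C

45°C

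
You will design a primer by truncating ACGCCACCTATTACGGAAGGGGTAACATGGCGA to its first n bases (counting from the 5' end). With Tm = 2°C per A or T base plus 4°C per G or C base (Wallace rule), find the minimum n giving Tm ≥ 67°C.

n = 22

First 21 bases: ACGCCACCTATTACGGAAGGG → Tm = 66°C (< 67°C)
First 22 bases: ACGCCACCTATTACGGAAGGGG → Tm = 70°C (≥ 67°C)
Since every base adds ≥2°C, Tm only increases with n, so the threshold is first crossed at n = 22.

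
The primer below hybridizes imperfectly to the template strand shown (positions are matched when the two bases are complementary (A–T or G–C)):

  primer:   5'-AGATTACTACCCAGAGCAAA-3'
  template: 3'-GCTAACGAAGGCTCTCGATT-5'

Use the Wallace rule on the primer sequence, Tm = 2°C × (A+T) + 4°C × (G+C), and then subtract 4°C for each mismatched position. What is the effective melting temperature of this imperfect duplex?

Primer base counts: A=9, T=3, G=3, C=5 → A+T=12, G+C=8
Perfect-match Tm = 2(12) + 4(8) = 24 + 32 = 56°C
Mismatches (positions where the bases are not complementary): 5 (at positions 1, 6, 9, 12, 18)
Effective Tm = 56 − 5×4 = 56 − 20 = 36°C

36°C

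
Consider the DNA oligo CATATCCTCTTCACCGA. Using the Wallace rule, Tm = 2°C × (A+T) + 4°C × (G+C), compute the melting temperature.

50°C

T=5, A=4, G=1, C=7
So N_AT = 9 and N_GC = 8.
Tm = 2(9) + 4(8) = 18 + 32 = 50°C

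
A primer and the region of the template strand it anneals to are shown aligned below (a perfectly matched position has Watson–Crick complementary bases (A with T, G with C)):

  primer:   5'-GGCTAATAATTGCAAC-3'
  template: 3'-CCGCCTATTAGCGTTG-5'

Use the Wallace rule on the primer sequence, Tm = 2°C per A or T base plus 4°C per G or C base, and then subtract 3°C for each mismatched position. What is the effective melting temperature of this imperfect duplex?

Primer base counts: A=6, T=4, G=3, C=3 → A+T=10, G+C=6
Perfect-match Tm = 2(10) + 4(6) = 20 + 24 = 44°C
Mismatches (positions where the bases are not complementary): 3 (at positions 4, 5, 11)
Effective Tm = 44 − 3×3 = 44 − 9 = 35°C

35°C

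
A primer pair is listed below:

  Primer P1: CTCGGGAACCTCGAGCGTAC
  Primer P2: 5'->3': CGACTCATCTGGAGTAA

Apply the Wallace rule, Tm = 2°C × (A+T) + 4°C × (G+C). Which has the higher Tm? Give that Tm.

Primer P1: A+T=7, G+C=13 → Tm = 2(7)+4(13) = 66°C
Primer P2: A+T=9, G+C=8 → Tm = 2(9)+4(8) = 50°C
66°C vs 50°C → primer P1 is higher.

Primer P1, 66°C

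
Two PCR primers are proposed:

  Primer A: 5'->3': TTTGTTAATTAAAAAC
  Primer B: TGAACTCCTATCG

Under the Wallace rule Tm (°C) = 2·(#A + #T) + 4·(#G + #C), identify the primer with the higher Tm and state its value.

Primer A: A+T=14, G+C=2 → Tm = 2(14)+4(2) = 36°C
Primer B: A+T=7, G+C=6 → Tm = 2(7)+4(6) = 38°C
36°C vs 38°C → primer B is higher.

Primer B, 38°C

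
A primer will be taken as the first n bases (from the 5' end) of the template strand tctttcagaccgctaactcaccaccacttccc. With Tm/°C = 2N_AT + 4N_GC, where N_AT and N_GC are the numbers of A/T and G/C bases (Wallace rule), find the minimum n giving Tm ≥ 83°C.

n = 28

First 27 bases: TCTTTCAGACCGCTAACTCACCACCAC → Tm = 82°C (< 83°C)
First 28 bases: TCTTTCAGACCGCTAACTCACCACCACT → Tm = 84°C (≥ 83°C)
Each additional base adds 2°C (A/T) or 4°C (G/C), so Tm is non-decreasing in n; n = 28 is the first length to reach 83°C.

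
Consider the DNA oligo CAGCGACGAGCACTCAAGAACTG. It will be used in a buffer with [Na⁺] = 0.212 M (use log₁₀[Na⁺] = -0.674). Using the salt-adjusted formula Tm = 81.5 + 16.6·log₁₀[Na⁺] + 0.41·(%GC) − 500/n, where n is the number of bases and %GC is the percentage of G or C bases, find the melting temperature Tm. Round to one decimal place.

71.7°C

Length n = 23. Counting bases: T=2, C=7, A=8, G=6
G+C = 13, so %GC = 13/23 × 100 = 56.522%
Salt term: 16.6 × (-0.674) = -11.188
GC term: 0.41 × 56.522 = 23.174; length term: −500/23 = −21.739
Tm = 81.5 + (-11.188) + 23.174 − 21.739 = 71.747 → 71.7°C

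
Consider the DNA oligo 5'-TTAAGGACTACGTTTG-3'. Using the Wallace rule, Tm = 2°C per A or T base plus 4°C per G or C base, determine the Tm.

44°C

Counting bases: C=2, G=4, T=6, A=4
AT pairs contribute 10, GC pairs contribute 6.
Tm = 2(10) + 4(6) = 20 + 24 = 44°C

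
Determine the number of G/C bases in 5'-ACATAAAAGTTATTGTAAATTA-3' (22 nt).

Counting bases: A=11, T=8, G=2, C=1
G+C = 2 + 1 = 3

3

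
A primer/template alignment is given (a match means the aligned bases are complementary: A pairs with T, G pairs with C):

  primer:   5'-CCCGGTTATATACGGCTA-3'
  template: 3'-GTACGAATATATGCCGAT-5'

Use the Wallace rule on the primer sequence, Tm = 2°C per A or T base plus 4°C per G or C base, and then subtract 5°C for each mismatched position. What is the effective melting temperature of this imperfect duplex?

39°C

Primer base counts: A=4, T=5, G=4, C=5 → A+T=9, G+C=9
Perfect-match Tm = 2(9) + 4(9) = 18 + 36 = 54°C
Mismatches (positions where the bases are not complementary): 3 (at positions 2, 3, 5)
Effective Tm = 54 − 3×5 = 54 − 15 = 39°C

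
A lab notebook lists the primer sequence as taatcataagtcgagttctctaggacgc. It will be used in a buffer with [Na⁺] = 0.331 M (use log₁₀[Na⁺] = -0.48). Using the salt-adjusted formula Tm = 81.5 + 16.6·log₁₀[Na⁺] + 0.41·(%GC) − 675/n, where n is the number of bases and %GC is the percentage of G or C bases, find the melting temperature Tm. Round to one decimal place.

Length n = 28. Base counts: T=8, G=6, C=6, A=8
G+C = 12, so %GC = 12/28 × 100 = 42.857%
Salt term: 16.6 × (-0.48) = -7.968
GC term: 0.41 × 42.857 = 17.571; length term: −675/28 = −24.107
Tm = 81.5 + (-7.968) + 17.571 − 24.107 = 66.996 → 67.0°C

67.0°C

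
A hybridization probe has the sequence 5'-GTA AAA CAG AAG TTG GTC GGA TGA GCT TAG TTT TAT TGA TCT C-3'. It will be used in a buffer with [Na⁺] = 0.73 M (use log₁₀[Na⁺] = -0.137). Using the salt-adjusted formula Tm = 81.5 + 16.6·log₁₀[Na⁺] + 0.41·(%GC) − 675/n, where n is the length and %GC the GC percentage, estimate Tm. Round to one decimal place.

78.8°C

Length n = 43. C=5, A=12, T=15, G=11
G+C = 16, so %GC = 16/43 × 100 = 37.209%
Salt term: 16.6 × (-0.137) = -2.274
GC term: 0.41 × 37.209 = 15.256; length term: −675/43 = −15.698
Tm = 81.5 + (-2.274) + 15.256 − 15.698 = 78.784 → 78.8°C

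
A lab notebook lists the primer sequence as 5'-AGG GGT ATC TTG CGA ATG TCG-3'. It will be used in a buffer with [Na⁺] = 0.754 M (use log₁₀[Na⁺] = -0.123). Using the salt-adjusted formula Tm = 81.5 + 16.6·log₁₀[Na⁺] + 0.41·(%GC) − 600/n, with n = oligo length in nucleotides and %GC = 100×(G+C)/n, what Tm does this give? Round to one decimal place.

Length n = 21. A=4, T=6, G=8, C=3
G+C = 11, so %GC = 11/21 × 100 = 52.381%
Salt term: 16.6 × (-0.123) = -2.042
GC term: 0.41 × 52.381 = 21.476; length term: −600/21 = −28.571
Tm = 81.5 + (-2.042) + 21.476 − 28.571 = 72.363 → 72.4°C

72.4°C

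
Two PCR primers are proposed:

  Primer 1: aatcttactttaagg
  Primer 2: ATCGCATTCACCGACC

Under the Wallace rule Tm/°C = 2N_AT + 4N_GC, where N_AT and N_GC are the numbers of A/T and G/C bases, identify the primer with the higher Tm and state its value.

Primer 2, 50°C

Primer 1: A+T=11, G+C=4 → Tm = 2(11)+4(4) = 38°C
Primer 2: A+T=7, G+C=9 → Tm = 2(7)+4(9) = 50°C
38°C vs 50°C → primer 2 is higher.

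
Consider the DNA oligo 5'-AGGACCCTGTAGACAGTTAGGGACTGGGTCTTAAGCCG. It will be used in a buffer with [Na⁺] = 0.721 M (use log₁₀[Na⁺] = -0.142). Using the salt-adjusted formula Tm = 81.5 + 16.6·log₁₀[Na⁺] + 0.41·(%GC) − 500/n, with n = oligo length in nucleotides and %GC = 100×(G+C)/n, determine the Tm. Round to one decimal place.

Length n = 38. C=8, T=8, A=9, G=13
G+C = 21, so %GC = 21/38 × 100 = 55.263%
Salt term: 16.6 × (-0.142) = -2.357
GC term: 0.41 × 55.263 = 22.658; length term: −500/38 = −13.158
Tm = 81.5 + (-2.357) + 22.658 − 13.158 = 88.643 → 88.6°C

88.6°C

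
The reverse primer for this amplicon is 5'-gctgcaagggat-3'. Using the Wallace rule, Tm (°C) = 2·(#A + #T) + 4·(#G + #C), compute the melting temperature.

38°C

Base counts: C=2, A=3, T=2, G=5
AT pairs contribute 5, GC pairs contribute 7.
Tm = 2(5) + 4(7) = 10 + 28 = 38°C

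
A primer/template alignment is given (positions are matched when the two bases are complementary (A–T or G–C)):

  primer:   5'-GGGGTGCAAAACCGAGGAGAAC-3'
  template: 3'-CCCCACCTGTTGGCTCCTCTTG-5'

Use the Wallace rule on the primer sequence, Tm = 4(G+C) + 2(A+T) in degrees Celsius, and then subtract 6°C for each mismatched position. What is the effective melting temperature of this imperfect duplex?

Primer base counts: A=8, T=1, G=9, C=4 → A+T=9, G+C=13
Perfect-match Tm = 2(9) + 4(13) = 18 + 52 = 70°C
Mismatches (positions where the bases are not complementary): 2 (at positions 7, 9)
Effective Tm = 70 − 2×6 = 70 − 12 = 58°C

58°C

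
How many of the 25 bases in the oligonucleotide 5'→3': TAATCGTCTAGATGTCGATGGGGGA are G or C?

G=9, T=7, C=3, A=6
G+C = 9 + 3 = 12

12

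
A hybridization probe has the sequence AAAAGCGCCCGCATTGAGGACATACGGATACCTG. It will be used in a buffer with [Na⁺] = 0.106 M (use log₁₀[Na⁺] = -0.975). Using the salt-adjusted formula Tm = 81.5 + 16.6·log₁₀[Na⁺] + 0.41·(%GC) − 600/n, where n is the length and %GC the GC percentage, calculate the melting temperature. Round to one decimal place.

Length n = 34. Counting bases: A=11, G=9, T=5, C=9
G+C = 18, so %GC = 18/34 × 100 = 52.941%
Salt term: 16.6 × (-0.975) = -16.185
GC term: 0.41 × 52.941 = 21.706; length term: −600/34 = −17.647
Tm = 81.5 + (-16.185) + 21.706 − 17.647 = 69.374 → 69.4°C

69.4°C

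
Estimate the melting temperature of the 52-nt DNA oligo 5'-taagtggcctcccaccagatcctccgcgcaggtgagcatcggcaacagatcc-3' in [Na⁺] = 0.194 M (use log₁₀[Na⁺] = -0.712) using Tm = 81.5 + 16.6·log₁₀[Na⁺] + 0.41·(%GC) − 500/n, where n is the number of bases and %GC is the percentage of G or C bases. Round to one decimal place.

85.3°C

Length n = 52. Scanning the sequence gives T=8, C=19, G=13, A=12.
G+C = 32, so %GC = 32/52 × 100 = 61.538%
Salt term: 16.6 × (-0.712) = -11.819
GC term: 0.41 × 61.538 = 25.231; length term: −500/52 = −9.615
Tm = 81.5 + (-11.819) + 25.231 − 9.615 = 85.297 → 85.3°C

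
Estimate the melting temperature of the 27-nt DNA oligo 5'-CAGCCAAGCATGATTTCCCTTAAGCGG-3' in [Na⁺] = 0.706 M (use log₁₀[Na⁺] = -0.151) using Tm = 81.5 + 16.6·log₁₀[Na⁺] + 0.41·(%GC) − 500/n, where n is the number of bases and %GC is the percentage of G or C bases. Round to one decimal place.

81.7°C

Length n = 27. Counting bases: G=6, A=7, T=6, C=8
G+C = 14, so %GC = 14/27 × 100 = 51.852%
Salt term: 16.6 × (-0.151) = -2.507
GC term: 0.41 × 51.852 = 21.259; length term: −500/27 = −18.519
Tm = 81.5 + (-2.507) + 21.259 − 18.519 = 81.733 → 81.7°C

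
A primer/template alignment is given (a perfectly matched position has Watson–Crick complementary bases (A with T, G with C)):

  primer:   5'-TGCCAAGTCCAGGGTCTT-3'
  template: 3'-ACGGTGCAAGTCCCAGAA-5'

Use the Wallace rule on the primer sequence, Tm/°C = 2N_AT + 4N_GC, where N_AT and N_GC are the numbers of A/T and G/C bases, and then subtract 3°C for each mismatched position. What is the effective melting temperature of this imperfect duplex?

50°C

Primer base counts: A=3, T=5, G=5, C=5 → A+T=8, G+C=10
Perfect-match Tm = 2(8) + 4(10) = 16 + 40 = 56°C
Mismatches (positions where the bases are not complementary): 2 (at positions 6, 9)
Effective Tm = 56 − 2×3 = 56 − 6 = 50°C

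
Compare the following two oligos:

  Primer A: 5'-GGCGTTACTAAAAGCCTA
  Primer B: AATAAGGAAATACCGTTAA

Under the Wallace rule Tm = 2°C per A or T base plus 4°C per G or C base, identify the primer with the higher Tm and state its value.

Primer A, 52°C

Primer A: A+T=10, G+C=8 → Tm = 2(10)+4(8) = 52°C
Primer B: A+T=14, G+C=5 → Tm = 2(14)+4(5) = 48°C
52°C vs 48°C → primer A is higher.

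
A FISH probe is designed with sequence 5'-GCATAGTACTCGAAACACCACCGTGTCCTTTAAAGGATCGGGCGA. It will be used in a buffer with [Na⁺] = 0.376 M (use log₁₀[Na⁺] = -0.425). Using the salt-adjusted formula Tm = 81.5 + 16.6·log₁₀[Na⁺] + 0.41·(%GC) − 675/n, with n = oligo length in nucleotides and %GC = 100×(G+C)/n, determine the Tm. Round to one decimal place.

Length n = 45. Base counts: C=12, A=13, T=9, G=11
G+C = 23, so %GC = 23/45 × 100 = 51.111%
Salt term: 16.6 × (-0.425) = -7.055
GC term: 0.41 × 51.111 = 20.956; length term: −675/45 = −15
Tm = 81.5 + (-7.055) + 20.956 − 15 = 80.401 → 80.4°C

80.4°C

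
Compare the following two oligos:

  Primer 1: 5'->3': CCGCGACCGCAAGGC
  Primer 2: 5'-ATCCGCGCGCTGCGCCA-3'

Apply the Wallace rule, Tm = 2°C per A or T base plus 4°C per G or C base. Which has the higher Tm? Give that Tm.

Primer 2, 60°C

Primer 1: A+T=3, G+C=12 → Tm = 2(3)+4(12) = 54°C
Primer 2: A+T=4, G+C=13 → Tm = 2(4)+4(13) = 60°C
54°C vs 60°C → primer 2 is higher.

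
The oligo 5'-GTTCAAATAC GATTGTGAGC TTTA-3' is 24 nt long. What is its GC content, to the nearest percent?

33%

A=7, G=5, T=9, C=3
G+C = 5 + 3 = 8 out of 24 bases
%GC = 8/24 × 100 = 33.33% ≈ 33%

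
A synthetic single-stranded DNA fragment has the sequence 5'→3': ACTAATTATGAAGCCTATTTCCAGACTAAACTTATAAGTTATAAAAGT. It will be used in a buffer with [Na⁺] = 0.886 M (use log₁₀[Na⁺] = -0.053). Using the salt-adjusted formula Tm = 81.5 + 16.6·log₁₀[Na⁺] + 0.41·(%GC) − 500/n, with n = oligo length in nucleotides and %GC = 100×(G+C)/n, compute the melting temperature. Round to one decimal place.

Length n = 48. C=7, G=5, A=20, T=16
G+C = 12, so %GC = 12/48 × 100 = 25%
Salt term: 16.6 × (-0.053) = -0.88
GC term: 0.41 × 25 = 10.25; length term: −500/48 = −10.417
Tm = 81.5 + (-0.88) + 10.25 − 10.417 = 80.453 → 80.5°C

80.5°C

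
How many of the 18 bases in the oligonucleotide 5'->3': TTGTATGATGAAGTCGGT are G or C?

7

Base counts: G=6, T=7, C=1, A=4
G+C = 6 + 1 = 7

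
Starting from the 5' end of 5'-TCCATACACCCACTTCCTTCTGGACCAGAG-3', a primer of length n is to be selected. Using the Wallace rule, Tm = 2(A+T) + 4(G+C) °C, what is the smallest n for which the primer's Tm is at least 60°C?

n = 20

First 19 bases: TCCATACACCCACTTCCTT → Tm = 56°C (< 60°C)
First 20 bases: TCCATACACCCACTTCCTTC → Tm = 60°C (≥ 60°C)
Since every base adds ≥2°C, Tm only increases with n, so the threshold is first crossed at n = 20.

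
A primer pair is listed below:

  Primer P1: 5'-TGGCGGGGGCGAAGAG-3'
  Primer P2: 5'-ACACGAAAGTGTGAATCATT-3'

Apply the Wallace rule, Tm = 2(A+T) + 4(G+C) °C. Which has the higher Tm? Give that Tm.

Primer P1: A+T=4, G+C=12 → Tm = 2(4)+4(12) = 56°C
Primer P2: A+T=13, G+C=7 → Tm = 2(13)+4(7) = 54°C
56°C vs 54°C → primer P1 is higher.

Primer P1, 56°C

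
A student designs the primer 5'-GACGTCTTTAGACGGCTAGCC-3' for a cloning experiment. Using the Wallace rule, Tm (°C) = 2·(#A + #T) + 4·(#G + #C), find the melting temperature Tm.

G=6, C=6, A=4, T=5
A+T = 9, G+C = 12
Tm = 4·12 + 2·9 = 48 + 18 = 66°C

66°C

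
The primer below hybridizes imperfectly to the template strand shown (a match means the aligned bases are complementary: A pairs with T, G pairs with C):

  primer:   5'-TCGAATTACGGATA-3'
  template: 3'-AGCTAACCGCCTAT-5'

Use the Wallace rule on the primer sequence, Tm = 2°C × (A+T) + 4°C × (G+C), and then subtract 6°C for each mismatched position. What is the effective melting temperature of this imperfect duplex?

Primer base counts: A=5, T=4, G=3, C=2 → A+T=9, G+C=5
Perfect-match Tm = 2(9) + 4(5) = 18 + 20 = 38°C
Mismatches (positions where the bases are not complementary): 3 (at positions 5, 7, 8)
Effective Tm = 38 − 3×6 = 38 − 18 = 20°C

20°C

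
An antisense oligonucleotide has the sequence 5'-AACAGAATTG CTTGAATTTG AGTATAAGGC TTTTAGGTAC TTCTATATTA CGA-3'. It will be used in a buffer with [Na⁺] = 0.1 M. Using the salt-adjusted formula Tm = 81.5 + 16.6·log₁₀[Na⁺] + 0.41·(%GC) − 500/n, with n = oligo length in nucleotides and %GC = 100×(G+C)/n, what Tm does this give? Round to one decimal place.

67.8°C

Length n = 53. Base counts: C=6, T=20, A=17, G=10
G+C = 16, so %GC = 16/53 × 100 = 30.189%
Salt term: 16.6 × (-1) = -16.6
GC term: 0.41 × 30.189 = 12.377; length term: −500/53 = −9.434
Tm = 81.5 + (-16.6) + 12.377 − 9.434 = 67.843 → 67.8°C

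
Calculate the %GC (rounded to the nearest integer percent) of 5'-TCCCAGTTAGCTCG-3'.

G=3, T=4, C=5, A=2
G+C = 3 + 5 = 8 out of 14 bases
%GC = 8/14 × 100 = 57.14% ≈ 57%

57%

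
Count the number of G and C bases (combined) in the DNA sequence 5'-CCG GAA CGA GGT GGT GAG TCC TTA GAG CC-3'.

18

Scanning the sequence gives G=11, C=7, A=6, T=5.
Total G or C: 11 + 7 = 18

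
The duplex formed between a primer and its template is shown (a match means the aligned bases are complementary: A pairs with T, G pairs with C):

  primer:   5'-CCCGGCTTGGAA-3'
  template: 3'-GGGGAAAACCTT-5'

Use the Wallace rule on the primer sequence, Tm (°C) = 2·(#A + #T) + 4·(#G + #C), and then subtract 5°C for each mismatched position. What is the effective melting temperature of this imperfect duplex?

Primer base counts: A=2, T=2, G=4, C=4 → A+T=4, G+C=8
Perfect-match Tm = 2(4) + 4(8) = 8 + 32 = 40°C
Mismatches (positions where the bases are not complementary): 3 (at positions 4, 5, 6)
Effective Tm = 40 − 3×5 = 40 − 15 = 25°C

25°C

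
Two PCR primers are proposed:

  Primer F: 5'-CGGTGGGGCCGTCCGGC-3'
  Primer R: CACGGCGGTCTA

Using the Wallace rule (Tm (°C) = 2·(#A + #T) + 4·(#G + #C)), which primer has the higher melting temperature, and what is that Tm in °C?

Primer F, 64°C

Primer F: A+T=2, G+C=15 → Tm = 2(2)+4(15) = 64°C
Primer R: A+T=4, G+C=8 → Tm = 2(4)+4(8) = 40°C
64°C vs 40°C → primer F is higher.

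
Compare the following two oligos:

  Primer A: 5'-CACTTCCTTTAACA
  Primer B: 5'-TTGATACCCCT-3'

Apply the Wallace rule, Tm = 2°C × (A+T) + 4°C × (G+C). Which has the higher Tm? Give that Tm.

Primer A: A+T=9, G+C=5 → Tm = 2(9)+4(5) = 38°C
Primer B: A+T=6, G+C=5 → Tm = 2(6)+4(5) = 32°C
38°C vs 32°C → primer A is higher.

Primer A, 38°C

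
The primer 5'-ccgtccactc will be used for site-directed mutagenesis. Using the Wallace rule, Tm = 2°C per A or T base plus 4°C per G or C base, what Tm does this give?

34°C

Base counts: A=1, C=6, G=1, T=2
So N_AT = 3 and N_GC = 7.
Tm = 4·7 + 2·3 = 28 + 6 = 34°C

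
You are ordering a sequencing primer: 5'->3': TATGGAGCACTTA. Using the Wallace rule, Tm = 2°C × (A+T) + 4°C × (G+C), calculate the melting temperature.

G=3, A=4, T=4, C=2
A+T = 8, G+C = 5
Tm = 2(8) + 4(5) = 16 + 20 = 36°C

36°C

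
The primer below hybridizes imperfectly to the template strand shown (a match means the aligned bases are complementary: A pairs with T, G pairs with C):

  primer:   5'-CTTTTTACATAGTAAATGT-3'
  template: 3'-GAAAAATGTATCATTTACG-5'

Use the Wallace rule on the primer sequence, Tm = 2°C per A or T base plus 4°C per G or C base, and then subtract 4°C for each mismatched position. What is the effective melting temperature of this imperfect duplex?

42°C

Primer base counts: A=6, T=9, G=2, C=2 → A+T=15, G+C=4
Perfect-match Tm = 2(15) + 4(4) = 30 + 16 = 46°C
Mismatches (positions where the bases are not complementary): 1 (at position 19)
Effective Tm = 46 − 1×4 = 46 − 4 = 42°C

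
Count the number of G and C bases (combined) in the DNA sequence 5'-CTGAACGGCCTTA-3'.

Base counts: C=4, G=3, T=3, A=3
G+C = 3 + 4 = 7

7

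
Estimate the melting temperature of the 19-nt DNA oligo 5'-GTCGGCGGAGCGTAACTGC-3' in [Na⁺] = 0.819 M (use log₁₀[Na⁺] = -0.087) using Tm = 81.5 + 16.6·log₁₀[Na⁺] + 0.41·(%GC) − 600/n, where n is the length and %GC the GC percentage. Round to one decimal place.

76.5°C

Length n = 19. T=3, G=8, C=5, A=3
G+C = 13, so %GC = 13/19 × 100 = 68.421%
Salt term: 16.6 × (-0.087) = -1.444
GC term: 0.41 × 68.421 = 28.053; length term: −600/19 = −31.579
Tm = 81.5 + (-1.444) + 28.053 − 31.579 = 76.53 → 76.5°C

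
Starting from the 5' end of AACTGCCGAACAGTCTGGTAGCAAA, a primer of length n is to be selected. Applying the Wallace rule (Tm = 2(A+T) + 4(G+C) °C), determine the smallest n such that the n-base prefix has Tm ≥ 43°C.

n = 15

First 14 bases: AACTGCCGAACAGT → Tm = 42°C (< 43°C)
First 15 bases: AACTGCCGAACAGTC → Tm = 46°C (≥ 43°C)
Each additional base adds 2°C (A/T) or 4°C (G/C), so Tm is non-decreasing in n; n = 15 is the first length to reach 43°C.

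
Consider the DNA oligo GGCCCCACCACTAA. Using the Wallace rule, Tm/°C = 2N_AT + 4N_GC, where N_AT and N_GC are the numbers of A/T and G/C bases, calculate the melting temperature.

46°C

Base counts: T=1, G=2, C=7, A=4
A+T = 5, G+C = 9
Tm = 4·9 + 2·5 = 36 + 10 = 46°C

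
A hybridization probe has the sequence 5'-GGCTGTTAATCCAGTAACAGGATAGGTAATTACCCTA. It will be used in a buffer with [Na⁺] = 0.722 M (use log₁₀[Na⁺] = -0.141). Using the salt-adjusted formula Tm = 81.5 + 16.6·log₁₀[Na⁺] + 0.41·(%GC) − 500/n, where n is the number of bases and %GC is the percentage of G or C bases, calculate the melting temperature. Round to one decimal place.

82.3°C

Length n = 37. Base counts: G=8, A=12, C=7, T=10
G+C = 15, so %GC = 15/37 × 100 = 40.541%
Salt term: 16.6 × (-0.141) = -2.341
GC term: 0.41 × 40.541 = 16.622; length term: −500/37 = −13.514
Tm = 81.5 + (-2.341) + 16.622 − 13.514 = 82.267 → 82.3°C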